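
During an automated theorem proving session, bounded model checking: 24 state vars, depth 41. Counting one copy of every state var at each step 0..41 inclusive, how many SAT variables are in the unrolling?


BMC unrolls to depth k, creating one copy of each state var for steps 0..k.
Step count = 41 + 1 = 42 (steps 0 through 41)
Vars per step = 24
Total = 24 * 42 = 1008

1008


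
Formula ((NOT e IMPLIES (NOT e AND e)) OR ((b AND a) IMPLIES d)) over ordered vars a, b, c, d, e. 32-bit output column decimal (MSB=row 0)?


Formula: ((NOT e IMPLIES (NOT e AND e)) OR ((b AND a) IMPLIES d)) over a, b, c, d, e (32 rows)
Evaluate each row (bits = a,b,c,d,e, MSB first):
  row 0 [00000]: ((NOT 0 IMPLIES (NOT 0 AND 0)) OR ((0 AND 0) IMPLIES 0)) -> 1
  row 1 [00001]: ((NOT 1 IMPLIES (NOT 1 AND 1)) OR ((0 AND 0) IMPLIES 0)) -> 1
  row 2 [00010]: ((NOT 0 IMPLIES (NOT 0 AND 0)) OR ((0 AND 0) IMPLIES 1)) -> 1
  row 3 [00011]: ((NOT 1 IMPLIES (NOT 1 AND 1)) OR ((0 AND 0) IMPLIES 1)) -> 1
  row 4 [00100]: ((NOT 0 IMPLIES (NOT 0 AND 0)) OR ((0 AND 0) IMPLIES 0)) -> 1
  row 5 [00101]: ((NOT 1 IMPLIES (NOT 1 AND 1)) OR ((0 AND 0) IMPLIES 0)) -> 1
  row 6 [00110]: ((NOT 0 IMPLIES (NOT 0 AND 0)) OR ((0 AND 0) IMPLIES 1)) -> 1
  row 7 [00111]: ((NOT 1 IMPLIES (NOT 1 AND 1)) OR ((0 AND 0) IMPLIES 1)) -> 1
  row 8 [01000]: ((NOT 0 IMPLIES (NOT 0 AND 0)) OR ((1 AND 0) IMPLIES 0)) -> 1
  row 9 [01001]: ((NOT 1 IMPLIES (NOT 1 AND 1)) OR ((1 AND 0) IMPLIES 0)) -> 1
  row 10 [01010]: ((NOT 0 IMPLIES (NOT 0 AND 0)) OR ((1 AND 0) IMPLIES 1)) -> 1
  row 11 [01011]: ((NOT 1 IMPLIES (NOT 1 AND 1)) OR ((1 AND 0) IMPLIES 1)) -> 1
  row 12 [01100]: ((NOT 0 IMPLIES (NOT 0 AND 0)) OR ((1 AND 0) IMPLIES 0)) -> 1
  row 13 [01101]: ((NOT 1 IMPLIES (NOT 1 AND 1)) OR ((1 AND 0) IMPLIES 0)) -> 1
  row 14 [01110]: ((NOT 0 IMPLIES (NOT 0 AND 0)) OR ((1 AND 0) IMPLIES 1)) -> 1
  row 15 [01111]: ((NOT 1 IMPLIES (NOT 1 AND 1)) OR ((1 AND 0) IMPLIES 1)) -> 1
  row 16 [10000]: ((NOT 0 IMPLIES (NOT 0 AND 0)) OR ((0 AND 1) IMPLIES 0)) -> 1
  row 17 [10001]: ((NOT 1 IMPLIES (NOT 1 AND 1)) OR ((0 AND 1) IMPLIES 0)) -> 1
  row 18 [10010]: ((NOT 0 IMPLIES (NOT 0 AND 0)) OR ((0 AND 1) IMPLIES 1)) -> 1
  row 19 [10011]: ((NOT 1 IMPLIES (NOT 1 AND 1)) OR ((0 AND 1) IMPLIES 1)) -> 1
  row 20 [10100]: ((NOT 0 IMPLIES (NOT 0 AND 0)) OR ((0 AND 1) IMPLIES 0)) -> 1
  row 21 [10101]: ((NOT 1 IMPLIES (NOT 1 AND 1)) OR ((0 AND 1) IMPLIES 0)) -> 1
  row 22 [10110]: ((NOT 0 IMPLIES (NOT 0 AND 0)) OR ((0 AND 1) IMPLIES 1)) -> 1
  row 23 [10111]: ((NOT 1 IMPLIES (NOT 1 AND 1)) OR ((0 AND 1) IMPLIES 1)) -> 1
  row 24 [11000]: ((NOT 0 IMPLIES (NOT 0 AND 0)) OR ((1 AND 1) IMPLIES 0)) -> 0
  row 25 [11001]: ((NOT 1 IMPLIES (NOT 1 AND 1)) OR ((1 AND 1) IMPLIES 0)) -> 1
  row 26 [11010]: ((NOT 0 IMPLIES (NOT 0 AND 0)) OR ((1 AND 1) IMPLIES 1)) -> 1
  row 27 [11011]: ((NOT 1 IMPLIES (NOT 1 AND 1)) OR ((1 AND 1) IMPLIES 1)) -> 1
  row 28 [11100]: ((NOT 0 IMPLIES (NOT 0 AND 0)) OR ((1 AND 1) IMPLIES 0)) -> 0
  row 29 [11101]: ((NOT 1 IMPLIES (NOT 1 AND 1)) OR ((1 AND 1) IMPLIES 0)) -> 1
  row 30 [11110]: ((NOT 0 IMPLIES (NOT 0 AND 0)) OR ((1 AND 1) IMPLIES 1)) -> 1
  row 31 [11111]: ((NOT 1 IMPLIES (NOT 1 AND 1)) OR ((1 AND 1) IMPLIES 1)) -> 1
Full result column, 4 rows per line (a,b,c fixed per line; d,e runs 00..11 left to right):
  rows 0-3 [a,b,c=000]: 1111  = hex F
  rows 4-7 [a,b,c=001]: 1111  = hex F
  rows 8-11 [a,b,c=010]: 1111  = hex F
  rows 12-15 [a,b,c=011]: 1111  = hex F
  rows 16-19 [a,b,c=100]: 1111  = hex F
  rows 20-23 [a,b,c=101]: 1111  = hex F
  rows 24-27 [a,b,c=110]: 0111  = hex 7
  rows 28-31 [a,b,c=111]: 0111  = hex 7
Output column (row 0 .. row 31) = 11111111111111111111111101110111
Output column grouped in 4s = 1111 1111 1111 1111 1111 1111 0111 0111 = 0xFFFFFF77
Convert to decimal digit by digit (value = value*16 + digit):
  F -> 15
  15*16 + 15 (F) = 255
  255*16 + 15 (F) = 4095
  4095*16 + 15 (F) = 65535
  65535*16 + 15 (F) = 1048575
  1048575*16 + 15 (F) = 16777215
  16777215*16 + 7 = 268435447
  268435447*16 + 7 = 4294967159
Decimal = 4294967159

4294967159


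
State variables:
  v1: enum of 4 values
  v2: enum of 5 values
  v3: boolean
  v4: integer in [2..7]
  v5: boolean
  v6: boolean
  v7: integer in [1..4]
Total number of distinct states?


State space = product of domain sizes of all variables.
Domain sizes:
  v1 (enum of 4 values): 4
  v2 (enum of 5 values): 5
  v3 (boolean): 2
  v4 (integer in [2..7]): 6
  v5 (boolean): 2
  v6 (boolean): 2
  v7 (integer in [1..4]): 4
Product = 4 * 5 * 2 * 6 * 2 * 2 * 4 = 3840

3840


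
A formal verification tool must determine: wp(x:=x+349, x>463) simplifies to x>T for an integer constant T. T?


Formula: wp(x:=E, P) = P[E/x] (substitute E for x in postcondition)
Step 1: Postcondition: x>463
Step 2: Substitute x+349 for x: x+349>463
Step 3: Solve for x: x > 463-349 = 114

114


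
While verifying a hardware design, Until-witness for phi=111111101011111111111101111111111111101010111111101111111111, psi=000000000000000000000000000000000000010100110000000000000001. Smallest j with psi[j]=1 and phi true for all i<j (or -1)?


(phi U psi) at 0: need smallest j with psi[j]=1 and phi[i]=1 for all i in [0,j).
Scan from step 0:
  step 0: phi=1, psi=0 -> continue
  step 1: phi=1, psi=0 -> continue
  step 2: phi=1, psi=0 -> continue
  step 3: phi=1, psi=0 -> continue
  step 7: phi=0 -> phi-prefix broken from here
  step 37: psi=1 but phi already failed -> not a witness
  step 39: psi=1 but phi already failed -> not a witness
  step 42: psi=1 but phi already failed -> not a witness
  step 43: psi=1 but phi already failed -> not a witness
  step 59: psi=1 but phi already failed -> not a witness
  end of trace: no witness -> -1
Witness step = -1

-1


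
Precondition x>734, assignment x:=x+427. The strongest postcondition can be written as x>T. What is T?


Formula: sp(P, x:=E) = exists old_x. (x = E[old_x/x]) AND P[old_x/x] (old_x is the value of x before the assignment; eliminate old_x by solving x = E[old_x/x] for old_x)
Step 1: Precondition P: x>734, i.e. old_x > 734
Step 2: Assignment gives x = old_x + 427, so old_x = x - 427
Step 3: Substitute into P: x - 427 > 734
Step 4: Simplify: x > 734+427 = 1161

1161


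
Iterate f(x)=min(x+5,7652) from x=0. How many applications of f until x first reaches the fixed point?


Step 1: x=0, cap=7652, increment=5
Step 2: x grows by 5 each step until capped at 7652; fixed point is x=7652
Step 3: iterations = ceil(7652/5) = 1531

1531


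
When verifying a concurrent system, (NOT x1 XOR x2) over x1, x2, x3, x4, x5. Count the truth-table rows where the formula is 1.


Formula: (NOT x1 XOR x2) over 5 vars (32 rows)
Evaluate each row (x1, x2, x3, x4, x5 as bits, MSB first):
  row 0 [00000]: (NOT 0 XOR 0) -> 1
  row 1 [00001]: (NOT 0 XOR 0) -> 1
  row 2 [00010]: (NOT 0 XOR 0) -> 1
  row 3 [00011]: (NOT 0 XOR 0) -> 1
  row 4 [00100]: (NOT 0 XOR 0) -> 1
  row 5 [00101]: (NOT 0 XOR 0) -> 1
  row 6 [00110]: (NOT 0 XOR 0) -> 1
  row 7 [00111]: (NOT 0 XOR 0) -> 1
  row 8 [01000]: (NOT 0 XOR 1) -> 0
  row 9 [01001]: (NOT 0 XOR 1) -> 0
  row 10 [01010]: (NOT 0 XOR 1) -> 0
  row 11 [01011]: (NOT 0 XOR 1) -> 0
  row 12 [01100]: (NOT 0 XOR 1) -> 0
  row 13 [01101]: (NOT 0 XOR 1) -> 0
  row 14 [01110]: (NOT 0 XOR 1) -> 0
  row 15 [01111]: (NOT 0 XOR 1) -> 0
  row 16 [10000]: (NOT 1 XOR 0) -> 0
  row 17 [10001]: (NOT 1 XOR 0) -> 0
  row 18 [10010]: (NOT 1 XOR 0) -> 0
  row 19 [10011]: (NOT 1 XOR 0) -> 0
  row 20 [10100]: (NOT 1 XOR 0) -> 0
  row 21 [10101]: (NOT 1 XOR 0) -> 0
  row 22 [10110]: (NOT 1 XOR 0) -> 0
  row 23 [10111]: (NOT 1 XOR 0) -> 0
  row 24 [11000]: (NOT 1 XOR 1) -> 1
  row 25 [11001]: (NOT 1 XOR 1) -> 1
  row 26 [11010]: (NOT 1 XOR 1) -> 1
  row 27 [11011]: (NOT 1 XOR 1) -> 1
  row 28 [11100]: (NOT 1 XOR 1) -> 1
  row 29 [11101]: (NOT 1 XOR 1) -> 1
  row 30 [11110]: (NOT 1 XOR 1) -> 1
  row 31 [11111]: (NOT 1 XOR 1) -> 1
Full result column, 8 rows per line (x1,x2 fixed per line; x3,x4,x5 runs 000..111 left to right):
  rows 0-7 [x1,x2=00]: 11111111  (ones: 8)
  rows 8-15 [x1,x2=01]: 00000000  (ones: 0)
  rows 16-23 [x1,x2=10]: 00000000  (ones: 0)
  rows 24-31 [x1,x2=11]: 11111111  (ones: 8)
Count of 1-rows = 8+0+0+8 = 16

16


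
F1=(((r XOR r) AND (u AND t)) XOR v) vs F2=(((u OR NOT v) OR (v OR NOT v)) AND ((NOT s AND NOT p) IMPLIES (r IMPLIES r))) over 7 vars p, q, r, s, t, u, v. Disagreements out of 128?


F1 = (((r XOR r) AND (u AND t)) XOR v)
F2 = (((u OR NOT v) OR (v OR NOT v)) AND ((NOT s AND NOT p) IMPLIES (r IMPLIES r)))
Evaluate both on each of 128 rows (bits = p,q,r,s,t,u,v):
  row 0 [0000000]: F1=0 F2=1 (differ) -> 1
  row 1 [0000001]: F1=1 F2=1 -> 0
  row 2 [0000010]: F1=0 F2=1 (differ) -> 1
  row 3 [0000011]: F1=1 F2=1 -> 0
  row 4 [0000100]: F1=0 F2=1 (differ) -> 1
  (every remaining row is evaluated the same way; all 128 results are listed next)
Full result column, 8 rows per line (p,q,r,s fixed per line; t,u,v runs 000..111 left to right):
  rows 0-7 [p,q,r,s=0000]: 10101010  (ones: 4)
  rows 8-15 [p,q,r,s=0001]: 10101010  (ones: 4)
  rows 16-23 [p,q,r,s=0010]: 10101010  (ones: 4)
  rows 24-31 [p,q,r,s=0011]: 10101010  (ones: 4)
  rows 32-39 [p,q,r,s=0100]: 10101010  (ones: 4)
  rows 40-47 [p,q,r,s=0101]: 10101010  (ones: 4)
  rows 48-55 [p,q,r,s=0110]: 10101010  (ones: 4)
  rows 56-63 [p,q,r,s=0111]: 10101010  (ones: 4)
  rows 64-71 [p,q,r,s=1000]: 10101010  (ones: 4)
  rows 72-79 [p,q,r,s=1001]: 10101010  (ones: 4)
  rows 80-87 [p,q,r,s=1010]: 10101010  (ones: 4)
  rows 88-95 [p,q,r,s=1011]: 10101010  (ones: 4)
  rows 96-103 [p,q,r,s=1100]: 10101010  (ones: 4)
  rows 104-111 [p,q,r,s=1101]: 10101010  (ones: 4)
  rows 112-119 [p,q,r,s=1110]: 10101010  (ones: 4)
  rows 120-127 [p,q,r,s=1111]: 10101010  (ones: 4)
Disagreements = 4+4+4+4+4+4+4+4+4+4+4+4+4+4+4+4 = 64

64


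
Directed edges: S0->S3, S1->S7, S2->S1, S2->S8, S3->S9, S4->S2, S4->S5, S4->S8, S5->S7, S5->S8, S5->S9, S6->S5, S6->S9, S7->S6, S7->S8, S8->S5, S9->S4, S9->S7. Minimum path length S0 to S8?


BFS layer-by-layer from S0:
  dist 0: {S0}
  dist 1: {S3}
  dist 2: {S9}
  dist 3: {S4, S7}
  dist 4: {S2, S5, S6, S8}
  -> S8 reached at distance 4
Shortest path length = 4

4


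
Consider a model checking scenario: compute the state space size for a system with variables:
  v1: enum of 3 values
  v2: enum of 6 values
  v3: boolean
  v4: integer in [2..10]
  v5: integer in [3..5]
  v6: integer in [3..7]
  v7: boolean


State space = product of domain sizes of all variables.
Domain sizes:
  v1 (enum of 3 values): 3
  v2 (enum of 6 values): 6
  v3 (boolean): 2
  v4 (integer in [2..10]): 9
  v5 (integer in [3..5]): 3
  v6 (integer in [3..7]): 5
  v7 (boolean): 2
Product = 3 * 6 * 2 * 9 * 3 * 5 * 2 = 9720

9720


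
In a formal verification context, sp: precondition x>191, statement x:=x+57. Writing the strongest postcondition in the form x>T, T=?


Formula: sp(P, x:=E) = exists old_x. (x = E[old_x/x]) AND P[old_x/x] (old_x is the value of x before the assignment; eliminate old_x by solving x = E[old_x/x] for old_x)
Step 1: Precondition P: x>191, i.e. old_x > 191
Step 2: Assignment gives x = old_x + 57, so old_x = x - 57
Step 3: Substitute into P: x - 57 > 191
Step 4: Simplify: x > 191+57 = 248

248


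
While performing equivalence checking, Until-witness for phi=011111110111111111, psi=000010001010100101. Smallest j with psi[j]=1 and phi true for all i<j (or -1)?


(phi U psi) at 0: need smallest j with psi[j]=1 and phi[i]=1 for all i in [0,j).
Scan from step 0:
  step 0: phi=0 -> phi-prefix broken from here
  step 4: psi=1 but phi already failed -> not a witness
  step 8: psi=1 but phi already failed -> not a witness
  step 10: psi=1 but phi already failed -> not a witness
  step 12: psi=1 but phi already failed -> not a witness
  step 15: psi=1 but phi already failed -> not a witness
  step 17: psi=1 but phi already failed -> not a witness
  end of trace: no witness -> -1
Witness step = -1

-1


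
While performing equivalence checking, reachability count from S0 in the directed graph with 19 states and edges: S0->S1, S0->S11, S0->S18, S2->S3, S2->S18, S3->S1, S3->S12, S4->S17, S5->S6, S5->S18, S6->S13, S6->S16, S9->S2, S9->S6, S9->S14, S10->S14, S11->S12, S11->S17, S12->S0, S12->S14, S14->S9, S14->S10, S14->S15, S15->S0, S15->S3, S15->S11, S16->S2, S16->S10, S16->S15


BFS from S0:
  layer 0: {S0}
  layer 1: {S1, S11, S18}
  layer 2: {S12, S17}
  layer 3: {S14}
  layer 4: {S9, S10, S15}
  layer 5: {S2, S3, S6}
  layer 6: {S13, S16}
Reachable set: {S0, S1, S2, S3, S6, S9, S10, S11, S12, S13, S14, S15, S16, S17, S18}
Count = 15

15


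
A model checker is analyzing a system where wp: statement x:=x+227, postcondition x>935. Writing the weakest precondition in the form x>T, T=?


Formula: wp(x:=E, P) = P[E/x] (substitute E for x in postcondition)
Step 1: Postcondition: x>935
Step 2: Substitute x+227 for x: x+227>935
Step 3: Solve for x: x > 935-227 = 708

708


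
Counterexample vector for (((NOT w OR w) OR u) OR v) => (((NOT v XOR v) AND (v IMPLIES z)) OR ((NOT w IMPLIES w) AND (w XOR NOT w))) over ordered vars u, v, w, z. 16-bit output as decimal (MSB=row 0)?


F1 = (((NOT w OR w) OR u) OR v)
F2 = (((NOT v XOR v) AND (v IMPLIES z)) OR ((NOT w IMPLIES w) AND (w XOR NOT w)))
Counterexample to F1=>F2 is where F1=1 and F2=0.
Evaluate each row (bits = u,v,w,z, MSB first):
  row 0 [0000]: F1=1 F2=1 -> F1&~F2 -> 0
  row 1 [0001]: F1=1 F2=1 -> F1&~F2 -> 0
  row 2 [0010]: F1=1 F2=1 -> F1&~F2 -> 0
  row 3 [0011]: F1=1 F2=1 -> F1&~F2 -> 0
  row 4 [0100]: F1=1 F2=0 -> F1&~F2 -> 1
  row 5 [0101]: F1=1 F2=1 -> F1&~F2 -> 0
  row 6 [0110]: F1=1 F2=1 -> F1&~F2 -> 0
  row 7 [0111]: F1=1 F2=1 -> F1&~F2 -> 0
  row 8 [1000]: F1=1 F2=1 -> F1&~F2 -> 0
  row 9 [1001]: F1=1 F2=1 -> F1&~F2 -> 0
  row 10 [1010]: F1=1 F2=1 -> F1&~F2 -> 0
  row 11 [1011]: F1=1 F2=1 -> F1&~F2 -> 0
  row 12 [1100]: F1=1 F2=0 -> F1&~F2 -> 1
  row 13 [1101]: F1=1 F2=1 -> F1&~F2 -> 0
  row 14 [1110]: F1=1 F2=1 -> F1&~F2 -> 0
  row 15 [1111]: F1=1 F2=1 -> F1&~F2 -> 0
Full result column, 4 rows per line (u,v fixed per line; w,z runs 00..11 left to right):
  rows 0-3 [u,v=00]: 0000  = hex 0
  rows 4-7 [u,v=01]: 1000  = hex 8
  rows 8-11 [u,v=10]: 0000  = hex 0
  rows 12-15 [u,v=11]: 1000  = hex 8
Counterexample vector (row 0 .. row 15) = 0000100000001000
Output column grouped in 4s = 0000 1000 0000 1000 = 0x0808
Convert to decimal digit by digit (value = value*16 + digit):
  0 -> 0
  0*16 + 8 = 8
  8*16 + 0 = 128
  128*16 + 8 = 2056
Decimal = 2056

2056


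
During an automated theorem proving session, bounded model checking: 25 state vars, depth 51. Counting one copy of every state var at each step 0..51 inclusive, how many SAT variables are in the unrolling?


BMC unrolls to depth k, creating one copy of each state var for steps 0..k.
Step count = 51 + 1 = 52 (steps 0 through 51)
Vars per step = 25
Total = 25 * 52 = 1300

1300


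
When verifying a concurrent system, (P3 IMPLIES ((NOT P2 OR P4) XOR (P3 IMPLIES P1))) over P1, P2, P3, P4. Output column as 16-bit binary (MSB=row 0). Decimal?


Formula: (P3 IMPLIES ((NOT P2 OR P4) XOR (P3 IMPLIES P1))) over P1, P2, P3, P4 (16 rows)
Evaluate each row (bits = P1,P2,P3,P4, MSB first):
  row 0 [0000]: (0 IMPLIES ((NOT 0 OR 0) XOR (0 IMPLIES 0))) -> 1
  row 1 [0001]: (0 IMPLIES ((NOT 0 OR 1) XOR (0 IMPLIES 0))) -> 1
  row 2 [0010]: (1 IMPLIES ((NOT 0 OR 0) XOR (1 IMPLIES 0))) -> 1
  row 3 [0011]: (1 IMPLIES ((NOT 0 OR 1) XOR (1 IMPLIES 0))) -> 1
  row 4 [0100]: (0 IMPLIES ((NOT 1 OR 0) XOR (0 IMPLIES 0))) -> 1
  row 5 [0101]: (0 IMPLIES ((NOT 1 OR 1) XOR (0 IMPLIES 0))) -> 1
  row 6 [0110]: (1 IMPLIES ((NOT 1 OR 0) XOR (1 IMPLIES 0))) -> 0
  row 7 [0111]: (1 IMPLIES ((NOT 1 OR 1) XOR (1 IMPLIES 0))) -> 1
  row 8 [1000]: (0 IMPLIES ((NOT 0 OR 0) XOR (0 IMPLIES 1))) -> 1
  row 9 [1001]: (0 IMPLIES ((NOT 0 OR 1) XOR (0 IMPLIES 1))) -> 1
  row 10 [1010]: (1 IMPLIES ((NOT 0 OR 0) XOR (1 IMPLIES 1))) -> 0
  row 11 [1011]: (1 IMPLIES ((NOT 0 OR 1) XOR (1 IMPLIES 1))) -> 0
  row 12 [1100]: (0 IMPLIES ((NOT 1 OR 0) XOR (0 IMPLIES 1))) -> 1
  row 13 [1101]: (0 IMPLIES ((NOT 1 OR 1) XOR (0 IMPLIES 1))) -> 1
  row 14 [1110]: (1 IMPLIES ((NOT 1 OR 0) XOR (1 IMPLIES 1))) -> 1
  row 15 [1111]: (1 IMPLIES ((NOT 1 OR 1) XOR (1 IMPLIES 1))) -> 0
Full result column, 4 rows per line (P1,P2 fixed per line; P3,P4 runs 00..11 left to right):
  rows 0-3 [P1,P2=00]: 1111  = hex F
  rows 4-7 [P1,P2=01]: 1101  = hex D
  rows 8-11 [P1,P2=10]: 1100  = hex C
  rows 12-15 [P1,P2=11]: 1110  = hex E
Output column (row 0 .. row 15) = 1111110111001110
Output column grouped in 4s = 1111 1101 1100 1110 = 0xFDCE
Convert to decimal digit by digit (value = value*16 + digit):
  F -> 15
  15*16 + 13 (D) = 253
  253*16 + 12 (C) = 4060
  4060*16 + 14 (E) = 64974
Decimal = 64974

64974


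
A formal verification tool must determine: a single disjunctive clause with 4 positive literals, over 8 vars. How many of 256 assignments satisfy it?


Step 1: Total=2^8=256
Step 2: Unsat when all 4 false: 2^4=16
Step 3: Sat=256-16=240

240


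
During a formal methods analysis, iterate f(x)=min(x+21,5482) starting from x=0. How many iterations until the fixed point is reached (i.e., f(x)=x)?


Step 1: x=0, cap=5482, increment=21
Step 2: x grows by 21 each step until capped at 5482; fixed point is x=5482
Step 3: iterations = ceil(5482/21) = 262

262


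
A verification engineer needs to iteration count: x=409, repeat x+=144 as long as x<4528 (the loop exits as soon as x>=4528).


Step 1: x goes from 409 toward 4528 by 144; the body runs while x<4528, so iterations = ceil((bound-start)/step)
Step 2: Distance=4119
Step 3: ceil(4119/144)=29

29


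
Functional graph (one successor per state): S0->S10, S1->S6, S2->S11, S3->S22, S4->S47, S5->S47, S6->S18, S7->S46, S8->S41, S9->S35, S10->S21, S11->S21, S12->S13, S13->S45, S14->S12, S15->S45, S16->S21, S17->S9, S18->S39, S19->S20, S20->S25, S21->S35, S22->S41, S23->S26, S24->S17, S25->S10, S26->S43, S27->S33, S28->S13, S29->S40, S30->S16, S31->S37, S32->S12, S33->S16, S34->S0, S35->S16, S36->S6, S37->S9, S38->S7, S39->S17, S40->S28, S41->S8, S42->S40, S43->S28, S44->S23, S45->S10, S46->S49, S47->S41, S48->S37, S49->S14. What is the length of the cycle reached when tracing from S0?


Trace from S0 until a state repeats:
  S0 -> S10 -> S21 -> S35 -> S16 -> S21
S21 first seen at step 2, revisited at step 5.
Cycle length = 5 - 2 = 3

3


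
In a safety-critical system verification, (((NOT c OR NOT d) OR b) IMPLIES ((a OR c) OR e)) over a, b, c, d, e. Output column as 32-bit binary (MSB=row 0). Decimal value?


Formula: (((NOT c OR NOT d) OR b) IMPLIES ((a OR c) OR e)) over a, b, c, d, e (32 rows)
Evaluate each row (bits = a,b,c,d,e, MSB first):
  row 0 [00000]: (((NOT 0 OR NOT 0) OR 0) IMPLIES ((0 OR 0) OR 0)) -> 0
  row 1 [00001]: (((NOT 0 OR NOT 0) OR 0) IMPLIES ((0 OR 0) OR 1)) -> 1
  row 2 [00010]: (((NOT 0 OR NOT 1) OR 0) IMPLIES ((0 OR 0) OR 0)) -> 0
  row 3 [00011]: (((NOT 0 OR NOT 1) OR 0) IMPLIES ((0 OR 0) OR 1)) -> 1
  row 4 [00100]: (((NOT 1 OR NOT 0) OR 0) IMPLIES ((0 OR 1) OR 0)) -> 1
  row 5 [00101]: (((NOT 1 OR NOT 0) OR 0) IMPLIES ((0 OR 1) OR 1)) -> 1
  row 6 [00110]: (((NOT 1 OR NOT 1) OR 0) IMPLIES ((0 OR 1) OR 0)) -> 1
  row 7 [00111]: (((NOT 1 OR NOT 1) OR 0) IMPLIES ((0 OR 1) OR 1)) -> 1
  row 8 [01000]: (((NOT 0 OR NOT 0) OR 1) IMPLIES ((0 OR 0) OR 0)) -> 0
  row 9 [01001]: (((NOT 0 OR NOT 0) OR 1) IMPLIES ((0 OR 0) OR 1)) -> 1
  row 10 [01010]: (((NOT 0 OR NOT 1) OR 1) IMPLIES ((0 OR 0) OR 0)) -> 0
  row 11 [01011]: (((NOT 0 OR NOT 1) OR 1) IMPLIES ((0 OR 0) OR 1)) -> 1
  row 12 [01100]: (((NOT 1 OR NOT 0) OR 1) IMPLIES ((0 OR 1) OR 0)) -> 1
  row 13 [01101]: (((NOT 1 OR NOT 0) OR 1) IMPLIES ((0 OR 1) OR 1)) -> 1
  row 14 [01110]: (((NOT 1 OR NOT 1) OR 1) IMPLIES ((0 OR 1) OR 0)) -> 1
  row 15 [01111]: (((NOT 1 OR NOT 1) OR 1) IMPLIES ((0 OR 1) OR 1)) -> 1
  row 16 [10000]: (((NOT 0 OR NOT 0) OR 0) IMPLIES ((1 OR 0) OR 0)) -> 1
  row 17 [10001]: (((NOT 0 OR NOT 0) OR 0) IMPLIES ((1 OR 0) OR 1)) -> 1
  row 18 [10010]: (((NOT 0 OR NOT 1) OR 0) IMPLIES ((1 OR 0) OR 0)) -> 1
  row 19 [10011]: (((NOT 0 OR NOT 1) OR 0) IMPLIES ((1 OR 0) OR 1)) -> 1
  row 20 [10100]: (((NOT 1 OR NOT 0) OR 0) IMPLIES ((1 OR 1) OR 0)) -> 1
  row 21 [10101]: (((NOT 1 OR NOT 0) OR 0) IMPLIES ((1 OR 1) OR 1)) -> 1
  row 22 [10110]: (((NOT 1 OR NOT 1) OR 0) IMPLIES ((1 OR 1) OR 0)) -> 1
  row 23 [10111]: (((NOT 1 OR NOT 1) OR 0) IMPLIES ((1 OR 1) OR 1)) -> 1
  row 24 [11000]: (((NOT 0 OR NOT 0) OR 1) IMPLIES ((1 OR 0) OR 0)) -> 1
  row 25 [11001]: (((NOT 0 OR NOT 0) OR 1) IMPLIES ((1 OR 0) OR 1)) -> 1
  row 26 [11010]: (((NOT 0 OR NOT 1) OR 1) IMPLIES ((1 OR 0) OR 0)) -> 1
  row 27 [11011]: (((NOT 0 OR NOT 1) OR 1) IMPLIES ((1 OR 0) OR 1)) -> 1
  row 28 [11100]: (((NOT 1 OR NOT 0) OR 1) IMPLIES ((1 OR 1) OR 0)) -> 1
  row 29 [11101]: (((NOT 1 OR NOT 0) OR 1) IMPLIES ((1 OR 1) OR 1)) -> 1
  row 30 [11110]: (((NOT 1 OR NOT 1) OR 1) IMPLIES ((1 OR 1) OR 0)) -> 1
  row 31 [11111]: (((NOT 1 OR NOT 1) OR 1) IMPLIES ((1 OR 1) OR 1)) -> 1
Full result column, 4 rows per line (a,b,c fixed per line; d,e runs 00..11 left to right):
  rows 0-3 [a,b,c=000]: 0101  = hex 5
  rows 4-7 [a,b,c=001]: 1111  = hex F
  rows 8-11 [a,b,c=010]: 0101  = hex 5
  rows 12-15 [a,b,c=011]: 1111  = hex F
  rows 16-19 [a,b,c=100]: 1111  = hex F
  rows 20-23 [a,b,c=101]: 1111  = hex F
  rows 24-27 [a,b,c=110]: 1111  = hex F
  rows 28-31 [a,b,c=111]: 1111  = hex F
Output column (row 0 .. row 31) = 01011111010111111111111111111111
Output column grouped in 4s = 0101 1111 0101 1111 1111 1111 1111 1111 = 0x5F5FFFFF
Convert to decimal digit by digit (value = value*16 + digit):
  5 -> 5
  5*16 + 15 (F) = 95
  95*16 + 5 = 1525
  1525*16 + 15 (F) = 24415
  24415*16 + 15 (F) = 390655
  390655*16 + 15 (F) = 6250495
  6250495*16 + 15 (F) = 100007935
  100007935*16 + 15 (F) = 1600126975
Decimal = 1600126975

1600126975


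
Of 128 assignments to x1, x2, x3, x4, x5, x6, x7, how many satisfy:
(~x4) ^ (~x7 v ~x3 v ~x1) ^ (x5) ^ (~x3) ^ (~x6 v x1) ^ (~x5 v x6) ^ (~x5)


CNF with 7 clauses over 7 vars (128 assignments).
An assignment satisfies CNF iff every clause has >=1 true literal.
Check each row (bits = x1,x2,x3,x4,x5,x6,x7; clause T/F shown):
  row 0 [0000000]: clauses=TTFTTTT -> 0
  row 1 [0000001]: clauses=TTFTTTT -> 0
  row 2 [0000010]: clauses=TTFTFTT -> 0
  row 3 [0000011]: clauses=TTFTFTT -> 0
  row 4 [0000100]: clauses=TTTTTFF -> 0
  (every remaining row is evaluated the same way; all 128 results are listed next)
Full result column, 8 rows per line (x1,x2,x3,x4 fixed per line; x5,x6,x7 runs 000..111 left to right):
  rows 0-7 [x1,x2,x3,x4=0000]: 00000000  (ones: 0)
  rows 8-15 [x1,x2,x3,x4=0001]: 00000000  (ones: 0)
  rows 16-23 [x1,x2,x3,x4=0010]: 00000000  (ones: 0)
  rows 24-31 [x1,x2,x3,x4=0011]: 00000000  (ones: 0)
  rows 32-39 [x1,x2,x3,x4=0100]: 00000000  (ones: 0)
  rows 40-47 [x1,x2,x3,x4=0101]: 00000000  (ones: 0)
  rows 48-55 [x1,x2,x3,x4=0110]: 00000000  (ones: 0)
  rows 56-63 [x1,x2,x3,x4=0111]: 00000000  (ones: 0)
  rows 64-71 [x1,x2,x3,x4=1000]: 00000000  (ones: 0)
  rows 72-79 [x1,x2,x3,x4=1001]: 00000000  (ones: 0)
  rows 80-87 [x1,x2,x3,x4=1010]: 00000000  (ones: 0)
  rows 88-95 [x1,x2,x3,x4=1011]: 00000000  (ones: 0)
  rows 96-103 [x1,x2,x3,x4=1100]: 00000000  (ones: 0)
  rows 104-111 [x1,x2,x3,x4=1101]: 00000000  (ones: 0)
  rows 112-119 [x1,x2,x3,x4=1110]: 00000000  (ones: 0)
  rows 120-127 [x1,x2,x3,x4=1111]: 00000000  (ones: 0)
Satisfying assignments = 0+0+0+0+0+0+0+0+0+0+0+0+0+0+0+0 = 0

0


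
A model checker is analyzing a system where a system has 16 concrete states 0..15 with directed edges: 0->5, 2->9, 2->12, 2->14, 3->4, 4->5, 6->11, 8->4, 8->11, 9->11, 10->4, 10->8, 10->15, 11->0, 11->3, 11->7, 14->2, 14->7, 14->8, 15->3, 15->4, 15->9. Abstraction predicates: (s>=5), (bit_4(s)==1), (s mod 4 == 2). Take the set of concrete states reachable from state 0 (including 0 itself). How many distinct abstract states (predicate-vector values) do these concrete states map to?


BFS from 0:
Concrete reachable: {0, 5}
Abstract via predicates (s>=5), (bit_4(s)==1), (s mod 4 == 2):
  (0,0,0) <- {0}
  (1,0,0) <- {5}
Distinct abstract states = 2

2


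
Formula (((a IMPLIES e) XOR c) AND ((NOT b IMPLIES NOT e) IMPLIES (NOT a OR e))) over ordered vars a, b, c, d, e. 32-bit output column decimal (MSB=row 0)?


Formula: (((a IMPLIES e) XOR c) AND ((NOT b IMPLIES NOT e) IMPLIES (NOT a OR e))) over a, b, c, d, e (32 rows)
Evaluate each row (bits = a,b,c,d,e, MSB first):
  row 0 [00000]: (((0 IMPLIES 0) XOR 0) AND ((NOT 0 IMPLIES NOT 0) IMPLIES (NOT 0 OR 0))) -> 1
  row 1 [00001]: (((0 IMPLIES 1) XOR 0) AND ((NOT 0 IMPLIES NOT 1) IMPLIES (NOT 0 OR 1))) -> 1
  row 2 [00010]: (((0 IMPLIES 0) XOR 0) AND ((NOT 0 IMPLIES NOT 0) IMPLIES (NOT 0 OR 0))) -> 1
  row 3 [00011]: (((0 IMPLIES 1) XOR 0) AND ((NOT 0 IMPLIES NOT 1) IMPLIES (NOT 0 OR 1))) -> 1
  row 4 [00100]: (((0 IMPLIES 0) XOR 1) AND ((NOT 0 IMPLIES NOT 0) IMPLIES (NOT 0 OR 0))) -> 0
  row 5 [00101]: (((0 IMPLIES 1) XOR 1) AND ((NOT 0 IMPLIES NOT 1) IMPLIES (NOT 0 OR 1))) -> 0
  row 6 [00110]: (((0 IMPLIES 0) XOR 1) AND ((NOT 0 IMPLIES NOT 0) IMPLIES (NOT 0 OR 0))) -> 0
  row 7 [00111]: (((0 IMPLIES 1) XOR 1) AND ((NOT 0 IMPLIES NOT 1) IMPLIES (NOT 0 OR 1))) -> 0
  row 8 [01000]: (((0 IMPLIES 0) XOR 0) AND ((NOT 1 IMPLIES NOT 0) IMPLIES (NOT 0 OR 0))) -> 1
  row 9 [01001]: (((0 IMPLIES 1) XOR 0) AND ((NOT 1 IMPLIES NOT 1) IMPLIES (NOT 0 OR 1))) -> 1
  row 10 [01010]: (((0 IMPLIES 0) XOR 0) AND ((NOT 1 IMPLIES NOT 0) IMPLIES (NOT 0 OR 0))) -> 1
  row 11 [01011]: (((0 IMPLIES 1) XOR 0) AND ((NOT 1 IMPLIES NOT 1) IMPLIES (NOT 0 OR 1))) -> 1
  row 12 [01100]: (((0 IMPLIES 0) XOR 1) AND ((NOT 1 IMPLIES NOT 0) IMPLIES (NOT 0 OR 0))) -> 0
  row 13 [01101]: (((0 IMPLIES 1) XOR 1) AND ((NOT 1 IMPLIES NOT 1) IMPLIES (NOT 0 OR 1))) -> 0
  row 14 [01110]: (((0 IMPLIES 0) XOR 1) AND ((NOT 1 IMPLIES NOT 0) IMPLIES (NOT 0 OR 0))) -> 0
  row 15 [01111]: (((0 IMPLIES 1) XOR 1) AND ((NOT 1 IMPLIES NOT 1) IMPLIES (NOT 0 OR 1))) -> 0
  row 16 [10000]: (((1 IMPLIES 0) XOR 0) AND ((NOT 0 IMPLIES NOT 0) IMPLIES (NOT 1 OR 0))) -> 0
  row 17 [10001]: (((1 IMPLIES 1) XOR 0) AND ((NOT 0 IMPLIES NOT 1) IMPLIES (NOT 1 OR 1))) -> 1
  row 18 [10010]: (((1 IMPLIES 0) XOR 0) AND ((NOT 0 IMPLIES NOT 0) IMPLIES (NOT 1 OR 0))) -> 0
  row 19 [10011]: (((1 IMPLIES 1) XOR 0) AND ((NOT 0 IMPLIES NOT 1) IMPLIES (NOT 1 OR 1))) -> 1
  row 20 [10100]: (((1 IMPLIES 0) XOR 1) AND ((NOT 0 IMPLIES NOT 0) IMPLIES (NOT 1 OR 0))) -> 0
  row 21 [10101]: (((1 IMPLIES 1) XOR 1) AND ((NOT 0 IMPLIES NOT 1) IMPLIES (NOT 1 OR 1))) -> 0
  row 22 [10110]: (((1 IMPLIES 0) XOR 1) AND ((NOT 0 IMPLIES NOT 0) IMPLIES (NOT 1 OR 0))) -> 0
  row 23 [10111]: (((1 IMPLIES 1) XOR 1) AND ((NOT 0 IMPLIES NOT 1) IMPLIES (NOT 1 OR 1))) -> 0
  row 24 [11000]: (((1 IMPLIES 0) XOR 0) AND ((NOT 1 IMPLIES NOT 0) IMPLIES (NOT 1 OR 0))) -> 0
  row 25 [11001]: (((1 IMPLIES 1) XOR 0) AND ((NOT 1 IMPLIES NOT 1) IMPLIES (NOT 1 OR 1))) -> 1
  row 26 [11010]: (((1 IMPLIES 0) XOR 0) AND ((NOT 1 IMPLIES NOT 0) IMPLIES (NOT 1 OR 0))) -> 0
  row 27 [11011]: (((1 IMPLIES 1) XOR 0) AND ((NOT 1 IMPLIES NOT 1) IMPLIES (NOT 1 OR 1))) -> 1
  row 28 [11100]: (((1 IMPLIES 0) XOR 1) AND ((NOT 1 IMPLIES NOT 0) IMPLIES (NOT 1 OR 0))) -> 0
  row 29 [11101]: (((1 IMPLIES 1) XOR 1) AND ((NOT 1 IMPLIES NOT 1) IMPLIES (NOT 1 OR 1))) -> 0
  row 30 [11110]: (((1 IMPLIES 0) XOR 1) AND ((NOT 1 IMPLIES NOT 0) IMPLIES (NOT 1 OR 0))) -> 0
  row 31 [11111]: (((1 IMPLIES 1) XOR 1) AND ((NOT 1 IMPLIES NOT 1) IMPLIES (NOT 1 OR 1))) -> 0
Full result column, 4 rows per line (a,b,c fixed per line; d,e runs 00..11 left to right):
  rows 0-3 [a,b,c=000]: 1111  = hex F
  rows 4-7 [a,b,c=001]: 0000  = hex 0
  rows 8-11 [a,b,c=010]: 1111  = hex F
  rows 12-15 [a,b,c=011]: 0000  = hex 0
  rows 16-19 [a,b,c=100]: 0101  = hex 5
  rows 20-23 [a,b,c=101]: 0000  = hex 0
  rows 24-27 [a,b,c=110]: 0101  = hex 5
  rows 28-31 [a,b,c=111]: 0000  = hex 0
Output column (row 0 .. row 31) = 11110000111100000101000001010000
Output column grouped in 4s = 1111 0000 1111 0000 0101 0000 0101 0000 = 0xF0F05050
Convert to decimal digit by digit (value = value*16 + digit):
  F -> 15
  15*16 + 0 = 240
  240*16 + 15 (F) = 3855
  3855*16 + 0 = 61680
  61680*16 + 5 = 986885
  986885*16 + 0 = 15790160
  15790160*16 + 5 = 252642565
  252642565*16 + 0 = 4042281040
Decimal = 4042281040

4042281040


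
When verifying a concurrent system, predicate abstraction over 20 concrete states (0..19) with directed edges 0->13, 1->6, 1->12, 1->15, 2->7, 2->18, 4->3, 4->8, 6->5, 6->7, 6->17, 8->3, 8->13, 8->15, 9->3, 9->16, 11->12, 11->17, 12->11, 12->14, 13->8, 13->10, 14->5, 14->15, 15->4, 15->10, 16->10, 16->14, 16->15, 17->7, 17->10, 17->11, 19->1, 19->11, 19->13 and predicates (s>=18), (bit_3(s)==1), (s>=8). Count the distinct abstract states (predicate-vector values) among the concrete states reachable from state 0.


BFS from 0:
Concrete reachable: {0, 3, 4, 8, 10, 13, 15}
Abstract via predicates (s>=18), (bit_3(s)==1), (s>=8):
  (0,0,0) <- {0, 3, 4}
  (0,1,1) <- {8, 10, 13, 15}
Distinct abstract states = 2

2


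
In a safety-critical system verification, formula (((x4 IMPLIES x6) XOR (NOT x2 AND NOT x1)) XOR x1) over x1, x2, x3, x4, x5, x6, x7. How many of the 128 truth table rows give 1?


Formula: (((x4 IMPLIES x6) XOR (NOT x2 AND NOT x1)) XOR x1) over 7 vars (128 rows)
Evaluate each row (x1, x2, x3, x4, x5, x6, x7 as bits, MSB first):
  row 0 [0000000]: (((0 IMPLIES 0) XOR (NOT 0 AND NOT 0)) XOR 0) -> 0
  row 1 [0000001]: (((0 IMPLIES 0) XOR (NOT 0 AND NOT 0)) XOR 0) -> 0
  row 2 [0000010]: (((0 IMPLIES 1) XOR (NOT 0 AND NOT 0)) XOR 0) -> 0
  row 3 [0000011]: (((0 IMPLIES 1) XOR (NOT 0 AND NOT 0)) XOR 0) -> 0
  row 4 [0000100]: (((0 IMPLIES 0) XOR (NOT 0 AND NOT 0)) XOR 0) -> 0
  (every remaining row is evaluated the same way; all 128 results are listed next)
Full result column, 8 rows per line (x1,x2,x3,x4 fixed per line; x5,x6,x7 runs 000..111 left to right):
  rows 0-7 [x1,x2,x3,x4=0000]: 00000000  (ones: 0)
  rows 8-15 [x1,x2,x3,x4=0001]: 11001100  (ones: 4)
  rows 16-23 [x1,x2,x3,x4=0010]: 00000000  (ones: 0)
  rows 24-31 [x1,x2,x3,x4=0011]: 11001100  (ones: 4)
  rows 32-39 [x1,x2,x3,x4=0100]: 11111111  (ones: 8)
  rows 40-47 [x1,x2,x3,x4=0101]: 00110011  (ones: 4)
  rows 48-55 [x1,x2,x3,x4=0110]: 11111111  (ones: 8)
  rows 56-63 [x1,x2,x3,x4=0111]: 00110011  (ones: 4)
  rows 64-71 [x1,x2,x3,x4=1000]: 00000000  (ones: 0)
  rows 72-79 [x1,x2,x3,x4=1001]: 11001100  (ones: 4)
  rows 80-87 [x1,x2,x3,x4=1010]: 00000000  (ones: 0)
  rows 88-95 [x1,x2,x3,x4=1011]: 11001100  (ones: 4)
  rows 96-103 [x1,x2,x3,x4=1100]: 00000000  (ones: 0)
  rows 104-111 [x1,x2,x3,x4=1101]: 11001100  (ones: 4)
  rows 112-119 [x1,x2,x3,x4=1110]: 00000000  (ones: 0)
  rows 120-127 [x1,x2,x3,x4=1111]: 11001100  (ones: 4)
Count of 1-rows = 0+4+0+4+8+4+8+4+0+4+0+4+0+4+0+4 = 48

48


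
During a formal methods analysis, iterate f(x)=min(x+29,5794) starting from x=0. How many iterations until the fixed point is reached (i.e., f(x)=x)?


Step 1: x=0, cap=5794, increment=29
Step 2: x grows by 29 each step until capped at 5794; fixed point is x=5794
Step 3: iterations = ceil(5794/29) = 200

200


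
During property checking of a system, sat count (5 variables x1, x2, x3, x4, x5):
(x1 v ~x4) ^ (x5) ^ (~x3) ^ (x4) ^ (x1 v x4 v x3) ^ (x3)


CNF with 6 clauses over 5 vars (32 assignments).
An assignment satisfies CNF iff every clause has >=1 true literal.
Check each row (bits = x1,x2,x3,x4,x5; clause T/F shown):
  row 0 [00000]: clauses=TFTFFF -> 0
  row 1 [00001]: clauses=TTTFFF -> 0
  row 2 [00010]: clauses=FFTTTF -> 0
  row 3 [00011]: clauses=FTTTTF -> 0
  row 4 [00100]: clauses=TFFFTT -> 0
  row 5 [00101]: clauses=TTFFTT -> 0
  row 6 [00110]: clauses=FFFTTT -> 0
  row 7 [00111]: clauses=FTFTTT -> 0
  row 8 [01000]: clauses=TFTFFF -> 0
  row 9 [01001]: clauses=TTTFFF -> 0
  row 10 [01010]: clauses=FFTTTF -> 0
  row 11 [01011]: clauses=FTTTTF -> 0
  row 12 [01100]: clauses=TFFFTT -> 0
  row 13 [01101]: clauses=TTFFTT -> 0
  row 14 [01110]: clauses=FFFTTT -> 0
  row 15 [01111]: clauses=FTFTTT -> 0
  row 16 [10000]: clauses=TFTFTF -> 0
  row 17 [10001]: clauses=TTTFTF -> 0
  row 18 [10010]: clauses=TFTTTF -> 0
  row 19 [10011]: clauses=TTTTTF -> 0
  row 20 [10100]: clauses=TFFFTT -> 0
  row 21 [10101]: clauses=TTFFTT -> 0
  row 22 [10110]: clauses=TFFTTT -> 0
  row 23 [10111]: clauses=TTFTTT -> 0
  row 24 [11000]: clauses=TFTFTF -> 0
  row 25 [11001]: clauses=TTTFTF -> 0
  row 26 [11010]: clauses=TFTTTF -> 0
  row 27 [11011]: clauses=TTTTTF -> 0
  row 28 [11100]: clauses=TFFFTT -> 0
  row 29 [11101]: clauses=TTFFTT -> 0
  row 30 [11110]: clauses=TFFTTT -> 0
  row 31 [11111]: clauses=TTFTTT -> 0
Full result column, 8 rows per line (x1,x2 fixed per line; x3,x4,x5 runs 000..111 left to right):
  rows 0-7 [x1,x2=00]: 00000000  (ones: 0)
  rows 8-15 [x1,x2=01]: 00000000  (ones: 0)
  rows 16-23 [x1,x2=10]: 00000000  (ones: 0)
  rows 24-31 [x1,x2=11]: 00000000  (ones: 0)
Satisfying assignments = 0+0+0+0 = 0

0


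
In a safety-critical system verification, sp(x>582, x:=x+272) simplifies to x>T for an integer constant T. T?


Formula: sp(P, x:=E) = exists old_x. (x = E[old_x/x]) AND P[old_x/x] (old_x is the value of x before the assignment; eliminate old_x by solving x = E[old_x/x] for old_x)
Step 1: Precondition P: x>582, i.e. old_x > 582
Step 2: Assignment gives x = old_x + 272, so old_x = x - 272
Step 3: Substitute into P: x - 272 > 582
Step 4: Simplify: x > 582+272 = 854

854


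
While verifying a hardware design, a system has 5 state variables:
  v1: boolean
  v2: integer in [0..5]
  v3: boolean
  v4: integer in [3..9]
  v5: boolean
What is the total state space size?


State space = product of domain sizes of all variables.
Domain sizes:
  v1 (boolean): 2
  v2 (integer in [0..5]): 6
  v3 (boolean): 2
  v4 (integer in [3..9]): 7
  v5 (boolean): 2
Product = 2 * 6 * 2 * 7 * 2 = 336

336


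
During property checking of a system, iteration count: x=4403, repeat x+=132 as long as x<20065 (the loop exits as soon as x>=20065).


Step 1: x goes from 4403 toward 20065 by 132; the body runs while x<20065, so iterations = ceil((bound-start)/step)
Step 2: Distance=15662
Step 3: ceil(15662/132)=119

119


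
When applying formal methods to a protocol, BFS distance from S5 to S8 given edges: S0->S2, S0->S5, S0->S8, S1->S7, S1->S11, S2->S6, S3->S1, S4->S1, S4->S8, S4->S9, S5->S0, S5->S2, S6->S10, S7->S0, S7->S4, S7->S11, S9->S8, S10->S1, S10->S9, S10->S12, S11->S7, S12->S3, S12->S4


BFS layer-by-layer from S5:
  dist 0: {S5}
  dist 1: {S0, S2}
  dist 2: {S6, S8}
  -> S8 reached at distance 2
Shortest path length = 2

2


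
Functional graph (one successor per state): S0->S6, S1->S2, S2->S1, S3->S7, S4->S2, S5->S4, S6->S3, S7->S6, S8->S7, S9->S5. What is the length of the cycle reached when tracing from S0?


Trace from S0 until a state repeats:
  S0 -> S6 -> S3 -> S7 -> S6
S6 first seen at step 1, revisited at step 4.
Cycle length = 4 - 1 = 3

3


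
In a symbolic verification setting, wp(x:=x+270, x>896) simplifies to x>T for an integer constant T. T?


Formula: wp(x:=E, P) = P[E/x] (substitute E for x in postcondition)
Step 1: Postcondition: x>896
Step 2: Substitute x+270 for x: x+270>896
Step 3: Solve for x: x > 896-270 = 626

626


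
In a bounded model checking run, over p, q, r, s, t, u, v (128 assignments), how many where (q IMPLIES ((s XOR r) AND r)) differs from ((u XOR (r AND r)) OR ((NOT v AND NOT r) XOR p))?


F1 = (q IMPLIES ((s XOR r) AND r))
F2 = ((u XOR (r AND r)) OR ((NOT v AND NOT r) XOR p))
Evaluate both on each of 128 rows (bits = p,q,r,s,t,u,v):
  row 0 [0000000]: F1=1 F2=1 -> 0
  row 1 [0000001]: F1=1 F2=0 (differ) -> 1
  row 2 [0000010]: F1=1 F2=1 -> 0
  row 3 [0000011]: F1=1 F2=1 -> 0
  row 4 [0000100]: F1=1 F2=1 -> 0
  (every remaining row is evaluated the same way; all 128 results are listed next)
Full result column, 8 rows per line (p,q,r,s fixed per line; t,u,v runs 000..111 left to right):
  rows 0-7 [p,q,r,s=0000]: 01000100  (ones: 2)
  rows 8-15 [p,q,r,s=0001]: 01000100  (ones: 2)
  rows 16-23 [p,q,r,s=0010]: 00110011  (ones: 4)
  rows 24-31 [p,q,r,s=0011]: 00110011  (ones: 4)
  rows 32-39 [p,q,r,s=0100]: 10111011  (ones: 6)
  rows 40-47 [p,q,r,s=0101]: 10111011  (ones: 6)
  rows 48-55 [p,q,r,s=0110]: 00110011  (ones: 4)
  rows 56-63 [p,q,r,s=0111]: 11001100  (ones: 4)
  rows 64-71 [p,q,r,s=1000]: 10001000  (ones: 2)
  rows 72-79 [p,q,r,s=1001]: 10001000  (ones: 2)
  rows 80-87 [p,q,r,s=1010]: 00000000  (ones: 0)
  rows 88-95 [p,q,r,s=1011]: 00000000  (ones: 0)
  rows 96-103 [p,q,r,s=1100]: 01110111  (ones: 6)
  rows 104-111 [p,q,r,s=1101]: 01110111  (ones: 6)
  rows 112-119 [p,q,r,s=1110]: 00000000  (ones: 0)
  rows 120-127 [p,q,r,s=1111]: 11111111  (ones: 8)
Disagreements = 2+2+4+4+6+6+4+4+2+2+0+0+6+6+0+8 = 56

56


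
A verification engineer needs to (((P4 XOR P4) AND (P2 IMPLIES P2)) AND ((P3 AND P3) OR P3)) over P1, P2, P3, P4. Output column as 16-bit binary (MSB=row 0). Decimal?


Formula: (((P4 XOR P4) AND (P2 IMPLIES P2)) AND ((P3 AND P3) OR P3)) over P1, P2, P3, P4 (16 rows)
Evaluate each row (bits = P1,P2,P3,P4, MSB first):
  row 0 [0000]: (((0 XOR 0) AND (0 IMPLIES 0)) AND ((0 AND 0) OR 0)) -> 0
  row 1 [0001]: (((1 XOR 1) AND (0 IMPLIES 0)) AND ((0 AND 0) OR 0)) -> 0
  row 2 [0010]: (((0 XOR 0) AND (0 IMPLIES 0)) AND ((1 AND 1) OR 1)) -> 0
  row 3 [0011]: (((1 XOR 1) AND (0 IMPLIES 0)) AND ((1 AND 1) OR 1)) -> 0
  row 4 [0100]: (((0 XOR 0) AND (1 IMPLIES 1)) AND ((0 AND 0) OR 0)) -> 0
  row 5 [0101]: (((1 XOR 1) AND (1 IMPLIES 1)) AND ((0 AND 0) OR 0)) -> 0
  row 6 [0110]: (((0 XOR 0) AND (1 IMPLIES 1)) AND ((1 AND 1) OR 1)) -> 0
  row 7 [0111]: (((1 XOR 1) AND (1 IMPLIES 1)) AND ((1 AND 1) OR 1)) -> 0
  row 8 [1000]: (((0 XOR 0) AND (0 IMPLIES 0)) AND ((0 AND 0) OR 0)) -> 0
  row 9 [1001]: (((1 XOR 1) AND (0 IMPLIES 0)) AND ((0 AND 0) OR 0)) -> 0
  row 10 [1010]: (((0 XOR 0) AND (0 IMPLIES 0)) AND ((1 AND 1) OR 1)) -> 0
  row 11 [1011]: (((1 XOR 1) AND (0 IMPLIES 0)) AND ((1 AND 1) OR 1)) -> 0
  row 12 [1100]: (((0 XOR 0) AND (1 IMPLIES 1)) AND ((0 AND 0) OR 0)) -> 0
  row 13 [1101]: (((1 XOR 1) AND (1 IMPLIES 1)) AND ((0 AND 0) OR 0)) -> 0
  row 14 [1110]: (((0 XOR 0) AND (1 IMPLIES 1)) AND ((1 AND 1) OR 1)) -> 0
  row 15 [1111]: (((1 XOR 1) AND (1 IMPLIES 1)) AND ((1 AND 1) OR 1)) -> 0
Full result column, 4 rows per line (P1,P2 fixed per line; P3,P4 runs 00..11 left to right):
  rows 0-3 [P1,P2=00]: 0000  = hex 0
  rows 4-7 [P1,P2=01]: 0000  = hex 0
  rows 8-11 [P1,P2=10]: 0000  = hex 0
  rows 12-15 [P1,P2=11]: 0000  = hex 0
Output column (row 0 .. row 15) = 0000000000000000
Output column grouped in 4s = 0000 0000 0000 0000 = 0x0000
Convert to decimal digit by digit (value = value*16 + digit):
  0 -> 0
  0*16 + 0 = 0
  0*16 + 0 = 0
  0*16 + 0 = 0
Decimal = 0

0


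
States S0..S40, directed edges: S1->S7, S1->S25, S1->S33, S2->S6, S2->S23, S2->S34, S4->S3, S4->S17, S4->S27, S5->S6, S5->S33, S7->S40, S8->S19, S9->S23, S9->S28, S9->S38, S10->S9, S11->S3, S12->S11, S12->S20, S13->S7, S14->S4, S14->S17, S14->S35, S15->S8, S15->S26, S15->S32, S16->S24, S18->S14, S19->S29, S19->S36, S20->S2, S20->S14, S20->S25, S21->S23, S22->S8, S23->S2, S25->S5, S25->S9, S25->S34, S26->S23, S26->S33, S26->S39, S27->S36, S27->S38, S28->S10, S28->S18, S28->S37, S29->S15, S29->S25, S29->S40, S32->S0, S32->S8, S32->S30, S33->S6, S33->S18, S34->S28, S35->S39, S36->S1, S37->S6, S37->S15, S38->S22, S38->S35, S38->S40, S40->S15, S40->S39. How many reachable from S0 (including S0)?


BFS from S0:
  layer 0: {S0}
Reachable set: {S0}
Count = 1

1


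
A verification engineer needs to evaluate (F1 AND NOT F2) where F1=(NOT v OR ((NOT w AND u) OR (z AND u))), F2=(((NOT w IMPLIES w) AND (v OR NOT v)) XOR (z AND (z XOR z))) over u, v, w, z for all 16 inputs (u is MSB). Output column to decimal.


F1 = (NOT v OR ((NOT w AND u) OR (z AND u)))
F2 = (((NOT w IMPLIES w) AND (v OR NOT v)) XOR (z AND (z XOR z)))
Counterexample to F1=>F2 is where F1=1 and F2=0.
Evaluate each row (bits = u,v,w,z, MSB first):
  row 0 [0000]: F1=1 F2=0 -> F1&~F2 -> 1
  row 1 [0001]: F1=1 F2=0 -> F1&~F2 -> 1
  row 2 [0010]: F1=1 F2=1 -> F1&~F2 -> 0
  row 3 [0011]: F1=1 F2=1 -> F1&~F2 -> 0
  row 4 [0100]: F1=0 F2=0 -> F1&~F2 -> 0
  row 5 [0101]: F1=0 F2=0 -> F1&~F2 -> 0
  row 6 [0110]: F1=0 F2=1 -> F1&~F2 -> 0
  row 7 [0111]: F1=0 F2=1 -> F1&~F2 -> 0
  row 8 [1000]: F1=1 F2=0 -> F1&~F2 -> 1
  row 9 [1001]: F1=1 F2=0 -> F1&~F2 -> 1
  row 10 [1010]: F1=1 F2=1 -> F1&~F2 -> 0
  row 11 [1011]: F1=1 F2=1 -> F1&~F2 -> 0
  row 12 [1100]: F1=1 F2=0 -> F1&~F2 -> 1
  row 13 [1101]: F1=1 F2=0 -> F1&~F2 -> 1
  row 14 [1110]: F1=0 F2=1 -> F1&~F2 -> 0
  row 15 [1111]: F1=1 F2=1 -> F1&~F2 -> 0
Full result column, 4 rows per line (u,v fixed per line; w,z runs 00..11 left to right):
  rows 0-3 [u,v=00]: 1100  = hex C
  rows 4-7 [u,v=01]: 0000  = hex 0
  rows 8-11 [u,v=10]: 1100  = hex C
  rows 12-15 [u,v=11]: 1100  = hex C
Counterexample vector (row 0 .. row 15) = 1100000011001100
Output column grouped in 4s = 1100 0000 1100 1100 = 0xC0CC
Convert to decimal digit by digit (value = value*16 + digit):
  C -> 12
  12*16 + 0 = 192
  192*16 + 12 (C) = 3084
  3084*16 + 12 (C) = 49356
Decimal = 49356

49356
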